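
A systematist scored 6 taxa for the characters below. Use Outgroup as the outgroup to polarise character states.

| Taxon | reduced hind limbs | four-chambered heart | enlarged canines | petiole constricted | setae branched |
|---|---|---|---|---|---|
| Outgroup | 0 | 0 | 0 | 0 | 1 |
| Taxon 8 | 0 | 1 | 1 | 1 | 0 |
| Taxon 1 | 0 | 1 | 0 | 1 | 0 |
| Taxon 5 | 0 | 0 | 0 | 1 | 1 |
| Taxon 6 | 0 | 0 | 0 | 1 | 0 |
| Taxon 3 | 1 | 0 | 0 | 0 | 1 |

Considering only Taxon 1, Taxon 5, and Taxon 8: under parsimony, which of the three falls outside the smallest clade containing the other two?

Taxon 5

Character polarity is set by the outgroup: the derived state is whichever differs from the outgroup's state, so for setae branched the derived state is '0', and for the remaining characters it is '1'.
reduced hind limbs (derived state '1') is unique to Taxon 3 (autapomorphy; uninformative for grouping).
four-chambered heart (derived state '1') is shared by Taxon 1 and Taxon 8 — a synapomorphy uniting that clade.
enlarged canines (derived state '1') is unique to Taxon 8 (autapomorphy; uninformative for grouping).
petiole constricted (derived state '1') is shared by Taxon 1, Taxon 5, Taxon 6, and Taxon 8 — a synapomorphy uniting that clade.
Only Taxon 1, Taxon 6, and Taxon 8 show the derived state '0' for setae branched, supporting them as a clade.
Most parsimonious ingroup topology: ((((Taxon 8,Taxon 1),Taxon 6),Taxon 5),Taxon 3).
Taxon 1 and Taxon 8 share a more recent common ancestor with each other than either does with Taxon 5, so Taxon 5 is the least closely related of the three.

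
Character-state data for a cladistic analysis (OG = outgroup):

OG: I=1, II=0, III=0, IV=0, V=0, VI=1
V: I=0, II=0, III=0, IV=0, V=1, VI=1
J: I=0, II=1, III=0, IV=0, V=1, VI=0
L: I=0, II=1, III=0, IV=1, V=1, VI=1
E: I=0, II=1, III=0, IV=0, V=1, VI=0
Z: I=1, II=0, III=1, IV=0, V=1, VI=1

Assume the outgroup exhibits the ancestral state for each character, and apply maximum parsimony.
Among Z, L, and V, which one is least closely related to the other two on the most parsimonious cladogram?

Character polarity is set by the outgroup: the derived state is whichever differs from the outgroup's state, so for I, VI the derived state is '0', and for the remaining characters it is '1'.
I: derived state '0' in E, J, L, and V only — synapomorphy for {E, J, L, V}.
Only E, J, and L show the derived state '1' for II, supporting them as a clade.
III: derived state '1' in Z only — an autapomorphy, so it tells us nothing about relationships among taxa.
IV: derived state '1' in L only — an autapomorphy, so it tells us nothing about relationships among taxa.
All ingroup taxa share the derived state '1' for V; it defines the ingroup but does not resolve relationships within it.
VI (derived state '0') is shared by E and J — a synapomorphy uniting that clade.
Most parsimonious ingroup topology: ((V,((J,E),L)),Z).
V and L share a more recent common ancestor with each other than either does with Z, so Z is the least closely related of the three.

Z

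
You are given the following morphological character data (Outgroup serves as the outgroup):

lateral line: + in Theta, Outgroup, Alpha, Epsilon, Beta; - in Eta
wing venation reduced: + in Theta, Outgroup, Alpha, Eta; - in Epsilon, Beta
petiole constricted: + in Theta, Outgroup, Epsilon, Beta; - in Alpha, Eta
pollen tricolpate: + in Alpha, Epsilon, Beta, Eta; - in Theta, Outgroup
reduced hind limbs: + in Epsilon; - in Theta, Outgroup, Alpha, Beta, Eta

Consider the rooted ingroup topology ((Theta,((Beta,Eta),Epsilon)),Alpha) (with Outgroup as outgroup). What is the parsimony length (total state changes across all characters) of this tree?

Map each character onto ((Theta,((Beta,Eta),Epsilon)),Alpha) (rooted by Outgroup) and count the minimum state changes it requires (Fitch parsimony):
lateral line: 1; wing venation reduced: 2; petiole constricted: 2; pollen tricolpate: 2; reduced hind limbs: 1.
Total tree length = 8.

8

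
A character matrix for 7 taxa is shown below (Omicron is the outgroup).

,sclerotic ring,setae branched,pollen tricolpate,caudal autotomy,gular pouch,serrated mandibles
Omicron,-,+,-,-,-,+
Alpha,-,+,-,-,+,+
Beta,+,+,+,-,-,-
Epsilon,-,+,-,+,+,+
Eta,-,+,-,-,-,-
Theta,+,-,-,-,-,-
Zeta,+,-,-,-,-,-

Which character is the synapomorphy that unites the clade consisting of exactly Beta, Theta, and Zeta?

sclerotic ring

Character polarity is set by the outgroup: the derived state is whichever differs from the outgroup's state, so for setae branched, serrated mandibles the derived state is '-', and for the remaining characters it is '+'.
Only Beta, Theta, and Zeta show the derived state '+' for sclerotic ring, supporting them as a clade.
Only Theta and Zeta show the derived state '-' for setae branched, supporting them as a clade.
pollen tricolpate (derived state '+') is unique to Beta (autapomorphy; uninformative for grouping).
caudal autotomy: derived state '+' in Epsilon only — an autapomorphy, so it tells us nothing about relationships among taxa.
gular pouch (derived state '+') is shared by Alpha and Epsilon — a synapomorphy uniting that clade.
serrated mandibles: derived state '-' in Beta, Eta, Theta, and Zeta only — synapomorphy for {Beta, Eta, Theta, Zeta}.
Most parsimonious ingroup topology: ((Alpha,Epsilon),((Beta,(Theta,Zeta)),Eta)).
The clade {Beta, Theta, Zeta} is supported by sclerotic ring: its derived state '+' occurs in exactly those taxa and in no other taxon (including the outgroup).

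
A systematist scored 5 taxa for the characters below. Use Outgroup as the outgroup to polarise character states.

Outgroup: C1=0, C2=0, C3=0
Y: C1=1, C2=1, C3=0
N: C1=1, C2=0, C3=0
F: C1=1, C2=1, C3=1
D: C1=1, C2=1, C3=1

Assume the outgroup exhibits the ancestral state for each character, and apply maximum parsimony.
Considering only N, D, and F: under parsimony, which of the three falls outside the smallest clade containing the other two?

N

The outgroup has state '0' for every character, so '1' is the derived state throughout.
All ingroup taxa share the derived state '1' for C1; it defines the ingroup but does not resolve relationships within it.
C2 (derived state '1') is shared by D, F, and Y — a synapomorphy uniting that clade.
C3: derived state '1' in D and F only — synapomorphy for {D, F}.
Most parsimonious ingroup topology: ((Y,(F,D)),N).
F and D share a more recent common ancestor with each other than either does with N, so N is the least closely related of the three.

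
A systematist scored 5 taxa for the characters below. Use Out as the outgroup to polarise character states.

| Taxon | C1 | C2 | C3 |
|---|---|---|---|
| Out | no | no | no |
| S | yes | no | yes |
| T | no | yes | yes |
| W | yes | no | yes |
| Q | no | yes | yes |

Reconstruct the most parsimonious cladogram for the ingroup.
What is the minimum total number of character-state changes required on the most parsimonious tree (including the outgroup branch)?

3

The outgroup has state 'no' for every character, so 'yes' is the derived state throughout.
Only S and W show the derived state 'yes' for C1, supporting them as a clade.
Only Q and T show the derived state 'yes' for C2, supporting them as a clade.
C3 (derived state 'yes') is shared by all ingroup taxa — unites the whole ingroup.
Most parsimonious ingroup topology: ((S,W),(T,Q)).
Changes per character on this tree: C1: 1; C2: 1; C3: 1.
Total = 3.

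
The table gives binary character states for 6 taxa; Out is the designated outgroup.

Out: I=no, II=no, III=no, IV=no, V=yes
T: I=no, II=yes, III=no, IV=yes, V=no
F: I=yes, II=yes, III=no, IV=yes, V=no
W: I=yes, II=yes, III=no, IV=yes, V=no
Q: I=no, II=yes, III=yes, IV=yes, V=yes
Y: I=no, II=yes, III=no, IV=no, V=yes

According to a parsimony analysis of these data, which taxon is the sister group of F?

W

Character polarity is set by the outgroup: the derived state is whichever differs from the outgroup's state, so for V the derived state is 'no', and for the remaining characters it is 'yes'.
I (derived state 'yes') is shared by F and W — a synapomorphy uniting that clade.
II (derived state 'yes') is shared by all ingroup taxa — unites the whole ingroup.
III: derived state 'yes' in Q only — an autapomorphy, so it tells us nothing about relationships among taxa.
IV: derived state 'yes' in F, Q, T, and W only — synapomorphy for {F, Q, T, W}.
Only F, T, and W show the derived state 'no' for V, supporting them as a clade.
Most parsimonious ingroup topology: (((T,(F,W)),Q),Y).
F and W form a cherry on this tree, so they are sister taxa.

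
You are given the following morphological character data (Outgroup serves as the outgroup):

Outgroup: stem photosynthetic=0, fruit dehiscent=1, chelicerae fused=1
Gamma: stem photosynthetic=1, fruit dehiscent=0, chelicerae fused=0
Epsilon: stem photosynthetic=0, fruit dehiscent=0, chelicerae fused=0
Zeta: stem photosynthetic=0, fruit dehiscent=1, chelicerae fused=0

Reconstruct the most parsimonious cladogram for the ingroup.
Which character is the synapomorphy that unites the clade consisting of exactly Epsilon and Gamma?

fruit dehiscent

Character polarity is set by the outgroup: the derived state is whichever differs from the outgroup's state, so for fruit dehiscent, chelicerae fused the derived state is '0', and for the remaining characters it is '1'.
stem photosynthetic (derived state '1') is unique to Gamma (autapomorphy; uninformative for grouping).
fruit dehiscent: derived state '0' in Epsilon and Gamma only — synapomorphy for {Epsilon, Gamma}.
chelicerae fused (derived state '0') is shared by all ingroup taxa — unites the whole ingroup.
Most parsimonious ingroup topology: ((Gamma,Epsilon),Zeta).
The clade {Epsilon, Gamma} is supported by fruit dehiscent: its derived state '0' occurs in exactly those taxa and in no other taxon (including the outgroup).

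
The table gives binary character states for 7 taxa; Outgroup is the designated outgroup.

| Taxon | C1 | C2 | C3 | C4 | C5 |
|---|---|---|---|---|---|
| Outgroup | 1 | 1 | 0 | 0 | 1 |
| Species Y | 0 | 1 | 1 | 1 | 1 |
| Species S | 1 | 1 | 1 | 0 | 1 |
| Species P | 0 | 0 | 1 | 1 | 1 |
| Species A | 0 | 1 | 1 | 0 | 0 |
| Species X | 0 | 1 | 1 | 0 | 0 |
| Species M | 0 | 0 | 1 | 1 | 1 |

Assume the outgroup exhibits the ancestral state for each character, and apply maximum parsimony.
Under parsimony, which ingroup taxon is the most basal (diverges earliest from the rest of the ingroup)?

Character polarity is set by the outgroup: the derived state is whichever differs from the outgroup's state, so for C1, C2, C5 the derived state is '0', and for the remaining characters it is '1'.
Only Species A, Species M, Species P, Species X, and Species Y show the derived state '0' for C1, supporting them as a clade.
C2 (derived state '0') is shared by Species M and Species P — a synapomorphy uniting that clade.
C3 (derived state '1') is shared by all ingroup taxa — unites the whole ingroup.
C4 (derived state '1') is shared by Species M, Species P, and Species Y — a synapomorphy uniting that clade.
C5 (derived state '0') is shared by Species A and Species X — a synapomorphy uniting that clade.
Most parsimonious ingroup topology: (((Species Y,(Species P,Species M)),(Species A,Species X)),Species S).
Species S is sister to the clade containing all other ingroup taxa, so it is the earliest-diverging (most basal) ingroup lineage.

Species S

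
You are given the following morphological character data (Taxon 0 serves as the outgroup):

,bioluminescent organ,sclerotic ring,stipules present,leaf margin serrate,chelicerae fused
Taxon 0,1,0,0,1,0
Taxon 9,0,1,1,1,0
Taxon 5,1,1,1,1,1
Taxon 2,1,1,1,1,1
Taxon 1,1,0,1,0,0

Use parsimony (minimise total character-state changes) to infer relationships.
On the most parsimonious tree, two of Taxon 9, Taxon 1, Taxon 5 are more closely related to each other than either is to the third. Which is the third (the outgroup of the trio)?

Taxon 1

Character polarity is set by the outgroup: the derived state is whichever differs from the outgroup's state, so for bioluminescent organ, leaf margin serrate the derived state is '0', and for the remaining characters it is '1'.
bioluminescent organ (derived state '0') is unique to Taxon 9 (autapomorphy; uninformative for grouping).
sclerotic ring: derived state '1' in Taxon 2, Taxon 5, and Taxon 9 only — synapomorphy for {Taxon 2, Taxon 5, Taxon 9}.
All ingroup taxa share the derived state '1' for stipules present; it defines the ingroup but does not resolve relationships within it.
leaf margin serrate (derived state '0') is unique to Taxon 1 (autapomorphy; uninformative for grouping).
Only Taxon 2 and Taxon 5 show the derived state '1' for chelicerae fused, supporting them as a clade.
Most parsimonious ingroup topology: ((Taxon 9,(Taxon 5,Taxon 2)),Taxon 1).
Taxon 5 and Taxon 9 share a more recent common ancestor with each other than either does with Taxon 1, so Taxon 1 is the least closely related of the three.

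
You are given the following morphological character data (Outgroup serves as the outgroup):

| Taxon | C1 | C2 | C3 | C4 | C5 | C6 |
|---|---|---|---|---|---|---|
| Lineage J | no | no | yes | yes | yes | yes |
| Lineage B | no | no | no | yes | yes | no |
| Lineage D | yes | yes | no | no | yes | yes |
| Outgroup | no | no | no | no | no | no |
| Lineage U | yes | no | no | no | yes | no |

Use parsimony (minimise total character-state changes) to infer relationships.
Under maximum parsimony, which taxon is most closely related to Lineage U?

The outgroup has state 'no' for every character, so 'yes' is the derived state throughout.
C1 (derived state 'yes') is shared by Lineage D and Lineage U — a synapomorphy uniting that clade.
C2 (derived state 'yes') is unique to Lineage D (autapomorphy; uninformative for grouping).
C3: derived state 'yes' in Lineage J only — an autapomorphy, so it tells us nothing about relationships among taxa.
C4 (derived state 'yes') is shared by Lineage B and Lineage J — a synapomorphy uniting that clade.
All ingroup taxa share the derived state 'yes' for C5; it defines the ingroup but does not resolve relationships within it.
C6 (state 'yes') occurs in Lineage D and Lineage J but conflicts with the nesting implied by the other characters — most parsimoniously interpreted as homoplasy.
Most parsimonious ingroup topology: ((Lineage J,Lineage B),(Lineage D,Lineage U)).
Lineage U and Lineage D form a cherry on this tree, so they are sister taxa.

Lineage D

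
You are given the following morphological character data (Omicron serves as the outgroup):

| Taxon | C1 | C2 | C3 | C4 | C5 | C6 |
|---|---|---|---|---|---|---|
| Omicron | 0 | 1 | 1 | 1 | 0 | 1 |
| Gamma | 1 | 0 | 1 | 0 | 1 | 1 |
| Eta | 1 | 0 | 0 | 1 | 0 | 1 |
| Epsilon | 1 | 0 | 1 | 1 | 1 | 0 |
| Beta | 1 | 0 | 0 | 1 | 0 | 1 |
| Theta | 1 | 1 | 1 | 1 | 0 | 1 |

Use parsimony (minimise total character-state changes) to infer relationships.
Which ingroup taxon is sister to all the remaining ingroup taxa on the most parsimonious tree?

Character polarity is set by the outgroup: the derived state is whichever differs from the outgroup's state, so for C2, C3, C4, C6 the derived state is '0', and for the remaining characters it is '1'.
C1 (derived state '1') is shared by all ingroup taxa — unites the whole ingroup.
C2 (derived state '0') is shared by Beta, Epsilon, Eta, and Gamma — a synapomorphy uniting that clade.
Only Beta and Eta show the derived state '0' for C3, supporting them as a clade.
C4 (derived state '0') is unique to Gamma (autapomorphy; uninformative for grouping).
C5: derived state '1' in Epsilon and Gamma only — synapomorphy for {Epsilon, Gamma}.
C6: derived state '0' in Epsilon only — an autapomorphy, so it tells us nothing about relationships among taxa.
Most parsimonious ingroup topology: (((Gamma,Epsilon),(Eta,Beta)),Theta).
Theta is sister to the clade containing all other ingroup taxa, so it is the earliest-diverging (most basal) ingroup lineage.

Theta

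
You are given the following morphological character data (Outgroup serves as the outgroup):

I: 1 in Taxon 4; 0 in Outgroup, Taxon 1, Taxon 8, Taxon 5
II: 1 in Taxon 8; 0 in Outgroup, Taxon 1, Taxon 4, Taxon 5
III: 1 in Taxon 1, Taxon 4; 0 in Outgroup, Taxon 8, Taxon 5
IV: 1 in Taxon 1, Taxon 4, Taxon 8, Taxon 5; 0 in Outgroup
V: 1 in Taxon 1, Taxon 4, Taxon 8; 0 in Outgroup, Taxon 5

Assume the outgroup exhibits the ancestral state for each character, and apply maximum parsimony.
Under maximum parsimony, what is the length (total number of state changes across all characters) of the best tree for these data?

The outgroup has state '0' for every character, so '1' is the derived state throughout.
I (derived state '1') is unique to Taxon 4 (autapomorphy; uninformative for grouping).
II (derived state '1') is unique to Taxon 8 (autapomorphy; uninformative for grouping).
III (derived state '1') is shared by Taxon 1 and Taxon 4 — a synapomorphy uniting that clade.
All ingroup taxa share the derived state '1' for IV; it defines the ingroup but does not resolve relationships within it.
V (derived state '1') is shared by Taxon 1, Taxon 4, and Taxon 8 — a synapomorphy uniting that clade.
Most parsimonious ingroup topology: (((Taxon 1,Taxon 4),Taxon 8),Taxon 5).
Changes per character on this tree: I: 1; II: 1; III: 1; IV: 1; V: 1.
Total = 5.

5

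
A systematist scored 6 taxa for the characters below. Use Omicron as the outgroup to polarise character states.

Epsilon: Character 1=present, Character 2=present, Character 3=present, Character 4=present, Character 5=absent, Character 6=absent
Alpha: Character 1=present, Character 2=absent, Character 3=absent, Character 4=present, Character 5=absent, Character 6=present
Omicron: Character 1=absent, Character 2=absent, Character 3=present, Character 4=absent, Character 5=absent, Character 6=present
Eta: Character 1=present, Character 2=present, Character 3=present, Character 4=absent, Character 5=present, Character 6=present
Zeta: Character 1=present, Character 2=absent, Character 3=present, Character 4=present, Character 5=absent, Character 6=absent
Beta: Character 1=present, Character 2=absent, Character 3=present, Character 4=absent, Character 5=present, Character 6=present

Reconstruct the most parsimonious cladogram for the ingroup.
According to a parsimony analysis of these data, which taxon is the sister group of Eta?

Beta

Character polarity is set by the outgroup: the derived state is whichever differs from the outgroup's state, so for Character 3, Character 6 the derived state is 'absent', and for the remaining characters it is 'present'.
All ingroup taxa share the derived state 'present' for Character 1; it defines the ingroup but does not resolve relationships within it.
Character 2 (state 'present') occurs in Epsilon and Eta but conflicts with the nesting implied by the other characters — most parsimoniously interpreted as homoplasy.
Character 3: derived state 'absent' in Alpha only — an autapomorphy, so it tells us nothing about relationships among taxa.
Only Alpha, Epsilon, and Zeta show the derived state 'present' for Character 4, supporting them as a clade.
Character 5: derived state 'present' in Beta and Eta only — synapomorphy for {Beta, Eta}.
Only Epsilon and Zeta show the derived state 'absent' for Character 6, supporting them as a clade.
Most parsimonious ingroup topology: ((Beta,Eta),(Alpha,(Epsilon,Zeta))).
Eta and Beta form a cherry on this tree, so they are sister taxa.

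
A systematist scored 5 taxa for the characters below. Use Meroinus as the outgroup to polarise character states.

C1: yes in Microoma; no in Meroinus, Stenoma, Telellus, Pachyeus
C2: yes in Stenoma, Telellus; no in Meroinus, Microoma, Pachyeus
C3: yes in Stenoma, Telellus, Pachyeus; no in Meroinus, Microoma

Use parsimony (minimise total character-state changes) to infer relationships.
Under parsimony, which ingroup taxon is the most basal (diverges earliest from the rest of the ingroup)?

Microoma

The outgroup has state 'no' for every character, so 'yes' is the derived state throughout.
C1: derived state 'yes' in Microoma only — an autapomorphy, so it tells us nothing about relationships among taxa.
C2 (derived state 'yes') is shared by Stenoma and Telellus — a synapomorphy uniting that clade.
C3 (derived state 'yes') is shared by Pachyeus, Stenoma, and Telellus — a synapomorphy uniting that clade.
Most parsimonious ingroup topology: (((Stenoma,Telellus),Pachyeus),Microoma).
Microoma is sister to the clade containing all other ingroup taxa, so it is the earliest-diverging (most basal) ingroup lineage.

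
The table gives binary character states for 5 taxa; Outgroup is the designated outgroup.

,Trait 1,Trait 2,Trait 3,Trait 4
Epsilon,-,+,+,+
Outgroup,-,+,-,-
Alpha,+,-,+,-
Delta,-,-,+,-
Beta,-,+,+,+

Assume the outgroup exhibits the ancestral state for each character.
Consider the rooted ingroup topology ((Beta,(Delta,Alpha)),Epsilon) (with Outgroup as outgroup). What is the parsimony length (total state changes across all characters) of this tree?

Map each character onto ((Beta,(Delta,Alpha)),Epsilon) (rooted by Outgroup) and count the minimum state changes it requires (Fitch parsimony):
Trait 1: 1; Trait 2: 1; Trait 3: 1; Trait 4: 2.
Total tree length = 5.

5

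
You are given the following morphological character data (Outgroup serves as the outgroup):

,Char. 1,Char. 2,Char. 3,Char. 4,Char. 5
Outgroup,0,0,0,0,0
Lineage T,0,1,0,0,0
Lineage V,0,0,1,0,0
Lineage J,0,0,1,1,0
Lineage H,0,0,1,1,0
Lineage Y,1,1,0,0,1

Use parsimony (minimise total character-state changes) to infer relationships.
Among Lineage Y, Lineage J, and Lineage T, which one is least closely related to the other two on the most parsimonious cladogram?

Lineage J

The outgroup has state '0' for every character, so '1' is the derived state throughout.
Char. 1: derived state '1' in Lineage Y only — an autapomorphy, so it tells us nothing about relationships among taxa.
Char. 2: derived state '1' in Lineage T and Lineage Y only — synapomorphy for {Lineage T, Lineage Y}.
Only Lineage H, Lineage J, and Lineage V show the derived state '1' for Char. 3, supporting them as a clade.
Only Lineage H and Lineage J show the derived state '1' for Char. 4, supporting them as a clade.
Char. 5 (derived state '1') is unique to Lineage Y (autapomorphy; uninformative for grouping).
Most parsimonious ingroup topology: ((Lineage T,Lineage Y),(Lineage V,(Lineage J,Lineage H))).
Lineage Y and Lineage T share a more recent common ancestor with each other than either does with Lineage J, so Lineage J is the least closely related of the three.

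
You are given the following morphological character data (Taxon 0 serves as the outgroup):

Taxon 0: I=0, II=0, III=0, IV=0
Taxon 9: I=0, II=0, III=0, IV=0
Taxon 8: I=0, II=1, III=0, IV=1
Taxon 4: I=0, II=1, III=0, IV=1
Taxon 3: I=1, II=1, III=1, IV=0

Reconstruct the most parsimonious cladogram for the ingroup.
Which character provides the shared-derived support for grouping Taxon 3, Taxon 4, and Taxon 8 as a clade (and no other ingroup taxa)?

II

The outgroup has state '0' for every character, so '1' is the derived state throughout.
I (derived state '1') is unique to Taxon 3 (autapomorphy; uninformative for grouping).
II (derived state '1') is shared by Taxon 3, Taxon 4, and Taxon 8 — a synapomorphy uniting that clade.
III: derived state '1' in Taxon 3 only — an autapomorphy, so it tells us nothing about relationships among taxa.
IV (derived state '1') is shared by Taxon 4 and Taxon 8 — a synapomorphy uniting that clade.
Most parsimonious ingroup topology: (Taxon 9,((Taxon 8,Taxon 4),Taxon 3)).
The clade {Taxon 3, Taxon 4, Taxon 8} is supported by II: its derived state '1' occurs in exactly those taxa and in no other taxon (including the outgroup).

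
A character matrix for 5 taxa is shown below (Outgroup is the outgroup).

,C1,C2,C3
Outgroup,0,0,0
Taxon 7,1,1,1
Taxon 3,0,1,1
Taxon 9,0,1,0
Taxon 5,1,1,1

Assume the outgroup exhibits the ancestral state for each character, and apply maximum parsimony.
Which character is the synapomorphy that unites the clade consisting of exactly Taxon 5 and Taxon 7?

The outgroup has state '0' for every character, so '1' is the derived state throughout.
C1 (derived state '1') is shared by Taxon 5 and Taxon 7 — a synapomorphy uniting that clade.
C2 (derived state '1') is shared by all ingroup taxa — unites the whole ingroup.
Only Taxon 3, Taxon 5, and Taxon 7 show the derived state '1' for C3, supporting them as a clade.
Most parsimonious ingroup topology: (((Taxon 7,Taxon 5),Taxon 3),Taxon 9).
The clade {Taxon 5, Taxon 7} is supported by C1: its derived state '1' occurs in exactly those taxa and in no other taxon (including the outgroup).

C1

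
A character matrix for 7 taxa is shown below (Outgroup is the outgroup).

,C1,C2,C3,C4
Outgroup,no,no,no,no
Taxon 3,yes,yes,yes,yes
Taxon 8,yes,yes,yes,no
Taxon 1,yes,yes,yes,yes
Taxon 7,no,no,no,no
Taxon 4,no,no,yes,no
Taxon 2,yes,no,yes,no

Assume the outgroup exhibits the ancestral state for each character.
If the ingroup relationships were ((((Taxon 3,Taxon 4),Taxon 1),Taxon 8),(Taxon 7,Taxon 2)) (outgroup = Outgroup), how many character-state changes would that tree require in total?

Map each character onto ((((Taxon 3,Taxon 4),Taxon 1),Taxon 8),(Taxon 7,Taxon 2)) (rooted by Outgroup) and count the minimum state changes it requires (Fitch parsimony):
C1: 3; C2: 2; C3: 2; C4: 2.
Total tree length = 9.

9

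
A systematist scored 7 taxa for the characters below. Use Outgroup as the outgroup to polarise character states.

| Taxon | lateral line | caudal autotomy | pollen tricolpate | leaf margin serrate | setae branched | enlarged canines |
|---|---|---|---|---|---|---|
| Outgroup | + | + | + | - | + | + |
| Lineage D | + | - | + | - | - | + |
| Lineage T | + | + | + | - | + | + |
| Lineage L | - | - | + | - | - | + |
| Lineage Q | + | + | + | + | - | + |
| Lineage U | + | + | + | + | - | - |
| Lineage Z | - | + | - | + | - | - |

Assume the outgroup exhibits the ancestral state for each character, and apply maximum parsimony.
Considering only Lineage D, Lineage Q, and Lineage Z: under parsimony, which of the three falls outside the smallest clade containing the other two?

Lineage D

Character polarity is set by the outgroup: the derived state is whichever differs from the outgroup's state, so for lateral line, caudal autotomy, pollen tricolpate, setae branched, enlarged canines the derived state is '-', and for the remaining characters it is '+'.
lateral line groups Lineage L and Lineage Z, which is incompatible with the clades supported by the remaining characters; treating it as convergent (homoplasy) costs fewer steps than any alternative tree.
caudal autotomy: derived state '-' in Lineage D and Lineage L only — synapomorphy for {Lineage D, Lineage L}.
pollen tricolpate (derived state '-') is unique to Lineage Z (autapomorphy; uninformative for grouping).
leaf margin serrate: derived state '+' in Lineage Q, Lineage U, and Lineage Z only — synapomorphy for {Lineage Q, Lineage U, Lineage Z}.
setae branched: derived state '-' in Lineage D, Lineage L, Lineage Q, Lineage U, and Lineage Z only — synapomorphy for {Lineage D, Lineage L, Lineage Q, Lineage U, Lineage Z}.
enlarged canines: derived state '-' in Lineage U and Lineage Z only — synapomorphy for {Lineage U, Lineage Z}.
Most parsimonious ingroup topology: (((Lineage D,Lineage L),(Lineage Q,(Lineage U,Lineage Z))),Lineage T).
Lineage Q and Lineage Z share a more recent common ancestor with each other than either does with Lineage D, so Lineage D is the least closely related of the three.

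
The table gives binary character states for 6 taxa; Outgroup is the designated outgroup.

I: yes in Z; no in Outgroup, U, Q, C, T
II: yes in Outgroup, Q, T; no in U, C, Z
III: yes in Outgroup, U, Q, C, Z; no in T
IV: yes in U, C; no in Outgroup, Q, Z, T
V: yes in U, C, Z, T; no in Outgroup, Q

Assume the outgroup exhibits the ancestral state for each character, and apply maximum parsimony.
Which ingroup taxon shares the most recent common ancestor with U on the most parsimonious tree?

Character polarity is set by the outgroup: the derived state is whichever differs from the outgroup's state, so for II, III the derived state is 'no', and for the remaining characters it is 'yes'.
I: derived state 'yes' in Z only — an autapomorphy, so it tells us nothing about relationships among taxa.
II (derived state 'no') is shared by C, U, and Z — a synapomorphy uniting that clade.
III (derived state 'no') is unique to T (autapomorphy; uninformative for grouping).
IV (derived state 'yes') is shared by C and U — a synapomorphy uniting that clade.
V: derived state 'yes' in C, T, U, and Z only — synapomorphy for {C, T, U, Z}.
Most parsimonious ingroup topology: ((((U,C),Z),T),Q).
U and C form a cherry on this tree, so they are sister taxa.

C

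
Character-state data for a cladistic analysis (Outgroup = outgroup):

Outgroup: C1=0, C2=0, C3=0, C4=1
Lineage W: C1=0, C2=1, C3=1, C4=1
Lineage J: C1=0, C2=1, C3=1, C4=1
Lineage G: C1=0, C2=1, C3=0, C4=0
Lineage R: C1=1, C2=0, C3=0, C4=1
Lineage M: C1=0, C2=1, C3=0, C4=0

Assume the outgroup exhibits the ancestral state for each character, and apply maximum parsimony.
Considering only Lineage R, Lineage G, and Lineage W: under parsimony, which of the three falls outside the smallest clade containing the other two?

Character polarity is set by the outgroup: the derived state is whichever differs from the outgroup's state, so for C4 the derived state is '0', and for the remaining characters it is '1'.
C1: derived state '1' in Lineage R only — an autapomorphy, so it tells us nothing about relationships among taxa.
C2: derived state '1' in Lineage G, Lineage J, Lineage M, and Lineage W only — synapomorphy for {Lineage G, Lineage J, Lineage M, Lineage W}.
C3 (derived state '1') is shared by Lineage J and Lineage W — a synapomorphy uniting that clade.
C4 (derived state '0') is shared by Lineage G and Lineage M — a synapomorphy uniting that clade.
Most parsimonious ingroup topology: (((Lineage W,Lineage J),(Lineage G,Lineage M)),Lineage R).
Lineage G and Lineage W share a more recent common ancestor with each other than either does with Lineage R, so Lineage R is the least closely related of the three.

Lineage R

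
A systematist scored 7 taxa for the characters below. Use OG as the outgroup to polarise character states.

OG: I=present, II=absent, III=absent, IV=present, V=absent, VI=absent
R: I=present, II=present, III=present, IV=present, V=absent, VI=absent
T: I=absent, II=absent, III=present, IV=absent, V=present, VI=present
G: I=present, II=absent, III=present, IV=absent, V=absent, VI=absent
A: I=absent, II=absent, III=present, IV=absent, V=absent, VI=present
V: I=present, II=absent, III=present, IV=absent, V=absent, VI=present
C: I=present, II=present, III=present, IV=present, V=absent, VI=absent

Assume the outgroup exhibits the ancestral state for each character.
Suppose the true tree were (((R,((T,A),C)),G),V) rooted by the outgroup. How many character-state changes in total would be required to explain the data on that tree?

10

Map each character onto (((R,((T,A),C)),G),V) (rooted by OG) and count the minimum state changes it requires (Fitch parsimony):
I: 1; II: 2; III: 1; IV: 3; V: 1; VI: 2.
Total tree length = 10.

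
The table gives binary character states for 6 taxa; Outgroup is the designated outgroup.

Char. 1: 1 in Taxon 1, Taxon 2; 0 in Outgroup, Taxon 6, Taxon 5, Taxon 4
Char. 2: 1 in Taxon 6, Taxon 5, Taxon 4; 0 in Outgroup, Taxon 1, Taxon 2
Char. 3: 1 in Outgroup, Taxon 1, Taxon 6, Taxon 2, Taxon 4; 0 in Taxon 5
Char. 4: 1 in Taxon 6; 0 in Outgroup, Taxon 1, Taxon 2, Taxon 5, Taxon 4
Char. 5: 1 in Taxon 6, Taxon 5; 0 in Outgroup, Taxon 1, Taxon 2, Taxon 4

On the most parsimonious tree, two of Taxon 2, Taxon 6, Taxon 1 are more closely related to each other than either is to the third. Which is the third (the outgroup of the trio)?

Character polarity is set by the outgroup: the derived state is whichever differs from the outgroup's state, so for Char. 3 the derived state is '0', and for the remaining characters it is '1'.
Char. 1 (derived state '1') is shared by Taxon 1 and Taxon 2 — a synapomorphy uniting that clade.
Char. 2: derived state '1' in Taxon 4, Taxon 5, and Taxon 6 only — synapomorphy for {Taxon 4, Taxon 5, Taxon 6}.
Char. 3: derived state '0' in Taxon 5 only — an autapomorphy, so it tells us nothing about relationships among taxa.
Char. 4 (derived state '1') is unique to Taxon 6 (autapomorphy; uninformative for grouping).
Char. 5: derived state '1' in Taxon 5 and Taxon 6 only — synapomorphy for {Taxon 5, Taxon 6}.
Most parsimonious ingroup topology: ((Taxon 1,Taxon 2),((Taxon 6,Taxon 5),Taxon 4)).
Taxon 1 and Taxon 2 share a more recent common ancestor with each other than either does with Taxon 6, so Taxon 6 is the least closely related of the three.

Taxon 6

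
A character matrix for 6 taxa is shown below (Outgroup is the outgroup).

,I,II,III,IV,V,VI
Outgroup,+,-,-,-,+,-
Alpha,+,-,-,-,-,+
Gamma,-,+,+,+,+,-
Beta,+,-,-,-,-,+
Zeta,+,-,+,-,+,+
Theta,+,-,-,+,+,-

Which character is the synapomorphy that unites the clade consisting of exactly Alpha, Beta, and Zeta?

Character polarity is set by the outgroup: the derived state is whichever differs from the outgroup's state, so for I, V the derived state is '-', and for the remaining characters it is '+'.
I (derived state '-') is unique to Gamma (autapomorphy; uninformative for grouping).
II: derived state '+' in Gamma only — an autapomorphy, so it tells us nothing about relationships among taxa.
III groups Gamma and Zeta, which is incompatible with the clades supported by the remaining characters; treating it as convergent (homoplasy) costs fewer steps than any alternative tree.
IV: derived state '+' in Gamma and Theta only — synapomorphy for {Gamma, Theta}.
Only Alpha and Beta show the derived state '-' for V, supporting them as a clade.
Only Alpha, Beta, and Zeta show the derived state '+' for VI, supporting them as a clade.
Most parsimonious ingroup topology: (((Alpha,Beta),Zeta),(Gamma,Theta)).
The clade {Alpha, Beta, Zeta} is supported by VI: its derived state '+' occurs in exactly those taxa and in no other taxon (including the outgroup).

VI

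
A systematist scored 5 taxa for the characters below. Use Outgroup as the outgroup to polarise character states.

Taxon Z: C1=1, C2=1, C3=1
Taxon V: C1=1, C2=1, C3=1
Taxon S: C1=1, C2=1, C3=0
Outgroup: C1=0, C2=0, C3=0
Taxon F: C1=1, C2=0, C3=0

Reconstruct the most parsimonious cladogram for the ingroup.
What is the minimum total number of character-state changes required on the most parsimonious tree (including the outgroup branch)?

The outgroup has state '0' for every character, so '1' is the derived state throughout.
All ingroup taxa share the derived state '1' for C1; it defines the ingroup but does not resolve relationships within it.
C2 (derived state '1') is shared by Taxon S, Taxon V, and Taxon Z — a synapomorphy uniting that clade.
C3 (derived state '1') is shared by Taxon V and Taxon Z — a synapomorphy uniting that clade.
Most parsimonious ingroup topology: (Taxon F,((Taxon Z,Taxon V),Taxon S)).
Changes per character on this tree: C1: 1; C2: 1; C3: 1.
Total = 3.

3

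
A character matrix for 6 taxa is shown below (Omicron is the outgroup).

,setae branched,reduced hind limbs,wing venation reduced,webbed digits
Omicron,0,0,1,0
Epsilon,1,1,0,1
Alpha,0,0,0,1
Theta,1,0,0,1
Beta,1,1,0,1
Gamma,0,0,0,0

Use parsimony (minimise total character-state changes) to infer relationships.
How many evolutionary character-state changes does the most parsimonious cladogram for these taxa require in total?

Character polarity is set by the outgroup: the derived state is whichever differs from the outgroup's state, so for wing venation reduced the derived state is '0', and for the remaining characters it is '1'.
setae branched: derived state '1' in Beta, Epsilon, and Theta only — synapomorphy for {Beta, Epsilon, Theta}.
reduced hind limbs (derived state '1') is shared by Beta and Epsilon — a synapomorphy uniting that clade.
wing venation reduced (derived state '0') is shared by all ingroup taxa — unites the whole ingroup.
webbed digits (derived state '1') is shared by Alpha, Beta, Epsilon, and Theta — a synapomorphy uniting that clade.
Most parsimonious ingroup topology: ((((Epsilon,Beta),Theta),Alpha),Gamma).
Changes per character on this tree: setae branched: 1; reduced hind limbs: 1; wing venation reduced: 1; webbed digits: 1.
Total = 4.

4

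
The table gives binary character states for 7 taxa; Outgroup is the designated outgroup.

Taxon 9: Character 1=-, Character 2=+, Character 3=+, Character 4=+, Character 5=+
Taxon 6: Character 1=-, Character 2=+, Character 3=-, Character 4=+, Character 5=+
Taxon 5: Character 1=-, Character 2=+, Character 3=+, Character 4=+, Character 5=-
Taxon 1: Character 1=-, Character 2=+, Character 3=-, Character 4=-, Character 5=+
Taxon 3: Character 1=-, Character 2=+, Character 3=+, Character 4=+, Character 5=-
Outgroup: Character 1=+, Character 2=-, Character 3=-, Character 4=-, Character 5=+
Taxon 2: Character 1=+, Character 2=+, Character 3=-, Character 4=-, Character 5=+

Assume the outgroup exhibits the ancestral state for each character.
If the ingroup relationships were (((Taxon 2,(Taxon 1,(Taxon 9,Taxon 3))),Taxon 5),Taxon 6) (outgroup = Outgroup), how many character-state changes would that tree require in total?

Map each character onto (((Taxon 2,(Taxon 1,(Taxon 9,Taxon 3))),Taxon 5),Taxon 6) (rooted by Outgroup) and count the minimum state changes it requires (Fitch parsimony):
Character 1: 2; Character 2: 1; Character 3: 2; Character 4: 3; Character 5: 2.
Total tree length = 10.

10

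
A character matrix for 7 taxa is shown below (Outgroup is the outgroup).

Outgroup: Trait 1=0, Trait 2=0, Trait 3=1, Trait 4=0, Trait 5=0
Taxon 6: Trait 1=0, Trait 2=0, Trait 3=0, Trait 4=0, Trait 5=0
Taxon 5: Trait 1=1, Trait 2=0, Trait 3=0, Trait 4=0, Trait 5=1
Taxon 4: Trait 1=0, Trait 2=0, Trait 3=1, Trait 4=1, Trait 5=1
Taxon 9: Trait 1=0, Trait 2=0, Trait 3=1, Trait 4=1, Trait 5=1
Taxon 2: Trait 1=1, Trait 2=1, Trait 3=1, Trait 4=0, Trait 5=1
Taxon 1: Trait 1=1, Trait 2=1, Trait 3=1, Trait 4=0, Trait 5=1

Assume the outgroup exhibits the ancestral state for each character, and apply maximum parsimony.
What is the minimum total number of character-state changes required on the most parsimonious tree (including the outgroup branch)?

6

Character polarity is set by the outgroup: the derived state is whichever differs from the outgroup's state, so for Trait 3 the derived state is '0', and for the remaining characters it is '1'.
Trait 1 (derived state '1') is shared by Taxon 1, Taxon 2, and Taxon 5 — a synapomorphy uniting that clade.
Trait 2: derived state '1' in Taxon 1 and Taxon 2 only — synapomorphy for {Taxon 1, Taxon 2}.
Trait 3 (state '0') occurs in Taxon 5 and Taxon 6 but conflicts with the nesting implied by the other characters — most parsimoniously interpreted as homoplasy.
Trait 4 (derived state '1') is shared by Taxon 4 and Taxon 9 — a synapomorphy uniting that clade.
Only Taxon 1, Taxon 2, Taxon 4, Taxon 5, and Taxon 9 show the derived state '1' for Trait 5, supporting them as a clade.
Most parsimonious ingroup topology: (Taxon 6,((Taxon 5,(Taxon 2,Taxon 1)),(Taxon 4,Taxon 9))).
Changes per character on this tree: Trait 1: 1; Trait 2: 1; Trait 3: 2; Trait 4: 1; Trait 5: 1.
Total = 6.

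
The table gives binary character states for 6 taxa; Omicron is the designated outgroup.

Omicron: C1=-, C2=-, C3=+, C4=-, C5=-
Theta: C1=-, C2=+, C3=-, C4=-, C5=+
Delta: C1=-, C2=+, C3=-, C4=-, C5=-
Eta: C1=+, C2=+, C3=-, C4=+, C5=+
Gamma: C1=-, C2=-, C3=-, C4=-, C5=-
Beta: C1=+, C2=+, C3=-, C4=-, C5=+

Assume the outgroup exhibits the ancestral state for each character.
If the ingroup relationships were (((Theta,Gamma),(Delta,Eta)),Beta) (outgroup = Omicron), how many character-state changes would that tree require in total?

9

Map each character onto (((Theta,Gamma),(Delta,Eta)),Beta) (rooted by Omicron) and count the minimum state changes it requires (Fitch parsimony):
C1: 2; C2: 2; C3: 1; C4: 1; C5: 3.
Total tree length = 9.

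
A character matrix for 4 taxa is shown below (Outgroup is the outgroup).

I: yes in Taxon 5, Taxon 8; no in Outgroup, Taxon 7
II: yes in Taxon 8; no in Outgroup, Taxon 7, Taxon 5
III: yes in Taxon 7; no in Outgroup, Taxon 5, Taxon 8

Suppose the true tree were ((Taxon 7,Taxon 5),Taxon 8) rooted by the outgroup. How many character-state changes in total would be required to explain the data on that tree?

Map each character onto ((Taxon 7,Taxon 5),Taxon 8) (rooted by Outgroup) and count the minimum state changes it requires (Fitch parsimony):
I: 2; II: 1; III: 1.
Total tree length = 4.

4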